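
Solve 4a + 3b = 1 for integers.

Step 1: Check solvability.
gcd(4, 3) = 1
Since 1 divides 1, solutions exist.

Step 2: Apply extended Euclidean algorithm to find gcd.
We find integers such that 4*x0 + 3*y0 = 1

Step 3: Scale the particular solution.
Multiply by 1/1 = 1:
a = 1, b = -1

Step 4: Verify.
4*(1) + 3*(-1) = 1 = 1 ✓

a = 1, b = -1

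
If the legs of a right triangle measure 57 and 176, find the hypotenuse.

c² = a² + b² = 57² + 176² = 3249 + 30976 = 34225
c = 185

185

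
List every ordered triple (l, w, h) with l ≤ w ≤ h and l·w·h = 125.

Iterate l from 1 to ⌊125^(1/3)⌋. For each l dividing 125, iterate w ≥ l with w dividing 125/l, and set h = 125/(l·w).
Triples found (3): (1×1×125), (1×5×25), (5×5×5)

(1×1×125), (1×5×25), (5×5×5)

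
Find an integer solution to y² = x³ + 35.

Try small integer x values and check whether x³ + 35 is a perfect square.
x = 1: x³ + 35 = 1³ + 35 = 1 + 35 = 36
Is 36 a perfect square? 6² = 36 ✓
So (x, y) = (1, 6) is a solution.

x = 1, y = 6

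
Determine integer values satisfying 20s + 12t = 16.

Step 1: Check solvability.
gcd(20, 12) = 4
Since 4 divides 16, solutions exist.

Step 2: Apply extended Euclidean algorithm to find gcd.
We find integers such that 20*x0 + 12*y0 = 4

Step 3: Scale the particular solution.
Multiply by 16/4 = 4:
s = -4, t = 8

Step 4: Verify.
20*(-4) + 12*(8) = 16 = 16 ✓

s = -4, t = 8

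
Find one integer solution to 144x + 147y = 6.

Step 1: Check solvability.
gcd(144, 147) = 3
Since 3 divides 6, solutions exist.

Step 2: Apply extended Euclidean algorithm to find gcd.
We find integers such that 144*x0 + 147*y0 = 3

Step 3: Scale the particular solution.
Multiply by 6/3 = 2:
x = -2, y = 2

Step 4: Verify.
144*(-2) + 147*(2) = 6 = 6 ✓

x = -2, y = 2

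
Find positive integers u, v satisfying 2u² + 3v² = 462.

Try small values of u and check whether (462 - 2u²)/3 is a perfect square.
u = 9: 2·9² = 162, so 3v² = 462 - 162 = 300, giving v² = 100, v = 10.
Check: 2·9² + 3·10² = 162 + 300 = 462 ✓

u = 9, v = 10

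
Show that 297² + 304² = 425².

Compute a² + b²:
297² + 304² = 88209 + 92416 = 180625
Compute c²:
425² = 180625
Since 180625 = 180625, it is a Pythagorean triple.

Yes, it is a Pythagorean triple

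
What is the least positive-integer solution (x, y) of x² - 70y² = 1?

We seek the smallest positive integers (x, y) with x² - 70y² = 1, i.e., x² = 70y² + 1.
Try successive y values:
y = 1: x² = 70·1² + 1 = 71, not a perfect square
y = 2: x² = 70·2² + 1 = 281, not a perfect square
y = 3: x² = 70·3² + 1 = 631, not a perfect square
... continuing the search (or via continued fractions) ...
y = 30: x² = 70·30² + 1 = 63001, x = 251 ✓

Verify: 251² - 70·30² = 63001 - 63000 = 1 ✓

x = 251, y = 30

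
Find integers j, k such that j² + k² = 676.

We need to find integers j, k > 0 such that j² + k² = 676.
Trying j = 10: k² = 676 - 10² = 676 - 100 = 576
k = 24
Check: 10² + 24² = 100 + 576 = 676 ✓

676 = 10² + 24²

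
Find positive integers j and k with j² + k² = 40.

We need to find integers j, k > 0 such that j² + k² = 40.
Trying j = 2: k² = 40 - 2² = 40 - 4 = 36
k = 6
Check: 2² + 6² = 4 + 36 = 40 ✓

40 = 2² + 6²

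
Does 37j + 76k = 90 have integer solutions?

Step 1: Compute gcd(37, 76).
gcd(37, 76) = 1

Step 2: Check divisibility.
Does 1 divide 90? 90 = 1 x 90, so yes.

By the theorem on linear Diophantine equations, 37j + 76k = 90 has integer solutions if and only if gcd(37, 76) divides 90. Since 1 | 90, solutions exist.

Yes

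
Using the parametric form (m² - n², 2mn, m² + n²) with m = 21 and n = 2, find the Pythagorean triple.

a = m² - n² = 21² - 2² = 441 - 4 = 437
b = 2mn = 2·21·2 = 84
c = m² + n² = 441 + 4 = 445
Verify: 437² + 84² = 190969 + 7056 = 198025 = 445² ✓

(437, 84, 445)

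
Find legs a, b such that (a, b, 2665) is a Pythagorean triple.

We need a² + b² = 2665² = 7102225.
Trying: 2625² + 460² = 6890625 + 211600 = 7102225 ✓

(2625, 460, 2665)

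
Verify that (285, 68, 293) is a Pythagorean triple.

Compute a² + b² = 285² + 68² = 81225 + 4624 = 85849
Compute c² = 293² = 85849
Since 85849 = 85849, confirmed.

Yes, it is a Pythagorean triple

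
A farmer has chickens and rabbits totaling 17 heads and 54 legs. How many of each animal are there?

Let c = chickens, r = rabbits.
Heads: c + r = 17
Legs: 2c + 4r = 54
From the first equation, c = 17 - r. Substitute:
2(17 - r) + 4r = 54
34 + 2r = 54
r = (54 - 34)/2 = 10
c = 17 - 10 = 7

Chickens: 7, Rabbits: 10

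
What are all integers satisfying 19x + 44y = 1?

Step 1: Compute gcd(19, 44) = 1.
Since 1 divides 1, solutions exist.

Step 2: Find a particular solution using extended Euclidean algorithm.
We get x₀ = 7, y₀ = -3.
Check: 19*7 + 44*-3 = 1 = 1 ✓

Step 3: Write the general solution.
x = 7 + (44/1)t = 7 + 44t
y = -3 - (19/1)t = -3 - 19t
for any integer t.

x = 7 + 44t, y = -3 - 19t for integer t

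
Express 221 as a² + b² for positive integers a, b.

We need to find integers a, b > 0 such that a² + b² = 221.
Trying a = 5: b² = 221 - 5² = 221 - 25 = 196
b = 14
Check: 5² + 14² = 25 + 196 = 221 ✓

221 = 5² + 14²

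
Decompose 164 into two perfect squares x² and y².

We need to find integers x, y > 0 such that x² + y² = 164.
Trying x = 8: y² = 164 - 8² = 164 - 64 = 100
y = 10
Check: 8² + 10² = 64 + 100 = 164 ✓

164 = 8² + 10²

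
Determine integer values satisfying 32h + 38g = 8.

Step 1: Check solvability.
gcd(32, 38) = 2
Since 2 divides 8, solutions exist.

Step 2: Apply extended Euclidean algorithm to find gcd.
We find integers such that 32*x0 + 38*y0 = 2

Step 3: Scale the particular solution.
Multiply by 8/2 = 4:
h = 24, g = -20

Step 4: Verify.
32*(24) + 38*(-20) = 8 = 8 ✓

h = 24, g = -20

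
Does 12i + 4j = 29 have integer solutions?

Step 1: Compute gcd(12, 4).
gcd(12, 4) = 4

Step 2: Check divisibility.
Does 4 divide 29? 29 = 4 x 7 + 1, so no.

By the theorem on linear Diophantine equations, 12i + 4j = 29 has integer solutions if and only if gcd(12, 4) divides 29. Since 4 does not divide 29, no solutions exist.

No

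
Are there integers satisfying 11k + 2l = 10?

Step 1: Compute gcd(11, 2).
gcd(11, 2) = 1

Step 2: Check divisibility.
Does 1 divide 10? 10 = 1 x 10, so yes.

By the theorem on linear Diophantine equations, 11k + 2l = 10 has integer solutions if and only if gcd(11, 2) divides 10. Since 1 | 10, solutions exist.

Yes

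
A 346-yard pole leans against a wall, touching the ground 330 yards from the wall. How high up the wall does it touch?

The ladder, wall, and ground form a right triangle with hypotenuse 346 and one leg 330.
By the Pythagorean theorem: h² = 346² - 330² = 119716 - 108900 = 10816
h = √10816 = 104 yards

104 yards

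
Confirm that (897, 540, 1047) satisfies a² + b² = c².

Compute a² + b² = 897² + 540² = 804609 + 291600 = 1096209
Compute c² = 1047² = 1096209
Since 1096209 = 1096209, confirmed.

Yes, it is a Pythagorean triple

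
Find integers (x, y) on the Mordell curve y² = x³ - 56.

Try small integer x values and check whether x³ - 56 is a perfect square.
x = 18: x³ - 56 = 18³ - 56 = 5832 - 56 = 5776
Is 5776 a perfect square? 76² = 5776 ✓
So (x, y) = (18, 76) is a solution.

x = 18, y = 76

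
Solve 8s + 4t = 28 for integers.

Step 1: Check solvability.
gcd(8, 4) = 4
Since 4 divides 28, solutions exist.

Step 2: Apply extended Euclidean algorithm to find gcd.
We find integers such that 8*x0 + 4*y0 = 4

Step 3: Scale the particular solution.
Multiply by 28/4 = 7:
s = 0, t = 7

Step 4: Verify.
8*(0) + 4*(7) = 28 = 28 ✓

s = 0, t = 7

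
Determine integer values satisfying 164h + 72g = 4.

Step 1: Check solvability.
gcd(164, 72) = 4
Since 4 divides 4, solutions exist.

Step 2: Apply extended Euclidean algorithm to find gcd.
We find integers such that 164*x0 + 72*y0 = 4

Step 3: Scale the particular solution.
Multiply by 4/4 = 1:
h = -7, g = 16

Step 4: Verify.
164*(-7) + 72*(16) = 4 = 4 ✓

h = -7, g = 16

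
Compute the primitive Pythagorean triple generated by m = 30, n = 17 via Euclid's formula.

a = m² - n² = 30² - 17² = 900 - 289 = 611
b = 2mn = 2·30·17 = 1020
c = m² + n² = 900 + 289 = 1189
Verify: 611² + 1020² = 373321 + 1040400 = 1413721 = 1189² ✓

(611, 1020, 1189)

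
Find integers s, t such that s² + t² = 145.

We need to find integers s, t > 0 such that s² + t² = 145.
Trying s = 1: t² = 145 - 1² = 145 - 1 = 144
t = 12
Check: 1² + 12² = 1 + 144 = 145 ✓

145 = 1² + 12²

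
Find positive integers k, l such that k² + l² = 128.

Search for k with 128 - k² a perfect square.
k = 8: 128 - 8² = 128 - 64 = 64 = 8² ✓
So k = 8, l = 8.

k = 8, l = 8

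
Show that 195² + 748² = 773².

Compute a² + b²:
195² + 748² = 38025 + 559504 = 597529
Compute c²:
773² = 597529
Since 597529 = 597529, it is a Pythagorean triple.

Yes, it is a Pythagorean triple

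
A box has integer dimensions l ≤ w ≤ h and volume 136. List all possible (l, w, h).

Iterate l from 1 to ⌊136^(1/3)⌋. For each l dividing 136, iterate w ≥ l with w dividing 136/l, and set h = 136/(l·w).
Triples found (6): (1×1×136), (1×2×68), (1×4×34), (1×8×17), (2×2×34), (2×4×17)

(1×1×136), (1×2×68), (1×4×34), (1×8×17), (2×2×34), (2×4×17)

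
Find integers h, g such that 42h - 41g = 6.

Step 1: Check solvability.
gcd(42, 41) = 1
Since 1 divides 6, solutions exist.

Step 2: Apply extended Euclidean algorithm to find gcd.
We find integers such that 42*x0 + 41*y0 = 1

Step 3: Scale the particular solution.
Multiply by 6/1 = 6:
h = 6, g = 6

Step 4: Verify.
42*(6) - 41*(6) = 6 = 6 ✓

h = 6, g = 6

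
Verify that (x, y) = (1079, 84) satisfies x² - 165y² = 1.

Compute x² = 1079² = 1164241
Compute 165y² = 165·84² = 165·7056 = 1164240
x² - 165y² = 1164241 - 1164240 = 1
Since this equals 1, (1079, 84) is a solution.

Yes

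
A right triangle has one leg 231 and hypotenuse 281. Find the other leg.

b² = c² - a² = 78961 - 53361 = 25600
b = 160

160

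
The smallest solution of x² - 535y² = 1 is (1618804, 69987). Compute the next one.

Solutions to x² - Dy² = 1 are generated by powers of (x₀ + y₀√D).
The next solution satisfies x₁ + y₁√535 = (x₀ + y₀√535)², giving:
x₁ = x₀² + 535y₀² = 1618804² + 535·69987² = 2620526390416 + 2620526390415 = 5241052780831
y₁ = 2x₀y₀ = 2·1618804·69987 = 226590471096

Verify: 5241052780831² - 535·226590471096² = 27468634251456358121050561 - 27468634251456358121050560 = 1 ✓

x = 5241052780831, y = 226590471096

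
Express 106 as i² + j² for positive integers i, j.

We need to find integers i, j > 0 such that i² + j² = 106.
Trying i = 5: j² = 106 - 5² = 106 - 25 = 81
j = 9
Check: 5² + 9² = 25 + 81 = 106 ✓

106 = 5² + 9²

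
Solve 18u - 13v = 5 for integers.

Step 1: Check solvability.
gcd(18, 13) = 1
Since 1 divides 5, solutions exist.

Step 2: Apply extended Euclidean algorithm to find gcd.
We find integers such that 18*x0 + 13*y0 = 1

Step 3: Scale the particular solution.
Multiply by 5/1 = 5:
u = -25, v = -35

Step 4: Verify.
18*(-25) - 13*(-35) = 5 = 5 ✓

u = -25, v = -35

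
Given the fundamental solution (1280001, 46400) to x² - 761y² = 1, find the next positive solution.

Solutions to x² - Dy² = 1 are generated by powers of (x₀ + y₀√D).
The next solution satisfies x₁ + y₁√761 = (x₀ + y₀√761)², giving:
x₁ = x₀² + 761y₀² = 1280001² + 761·46400² = 1638402560001 + 1638402560000 = 3276805120001
y₁ = 2x₀y₀ = 2·1280001·46400 = 118784092800

Verify: 3276805120001² - 761·118784092800² = 10737451794464768010240001 - 10737451794464768010240000 = 1 ✓

x = 3276805120001, y = 118784092800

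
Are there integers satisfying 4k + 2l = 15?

Step 1: Compute gcd(4, 2).
gcd(4, 2) = 2

Step 2: Check divisibility.
Does 2 divide 15? 15 = 2 x 7 + 1, so no.

By the theorem on linear Diophantine equations, 4k + 2l = 15 has integer solutions if and only if gcd(4, 2) divides 15. Since 2 does not divide 15, no solutions exist.

No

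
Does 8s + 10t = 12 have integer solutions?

Step 1: Compute gcd(8, 10).
gcd(8, 10) = 2

Step 2: Check divisibility.
Does 2 divide 12? 12 = 2 x 6, so yes.

By the theorem on linear Diophantine equations, 8s + 10t = 12 has integer solutions if and only if gcd(8, 10) divides 12. Since 2 | 12, solutions exist.

Yes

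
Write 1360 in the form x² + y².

We need to find integers x, y > 0 such that x² + y² = 1360.
Trying x = 8: y² = 1360 - 8² = 1360 - 64 = 1296
y = 36
Check: 8² + 36² = 64 + 1296 = 1360 ✓

1360 = 8² + 36²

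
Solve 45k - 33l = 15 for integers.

Step 1: Check solvability.
gcd(45, 33) = 3
Since 3 divides 15, solutions exist.

Step 2: Apply extended Euclidean algorithm to find gcd.
We find integers such that 45*x0 + 33*y0 = 3

Step 3: Scale the particular solution.
Multiply by 15/3 = 5:
k = 15, l = 20

Step 4: Verify.
45*(15) - 33*(20) = 15 = 15 ✓

k = 15, l = 20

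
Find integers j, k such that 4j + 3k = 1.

Step 1: Check solvability.
gcd(4, 3) = 1
Since 1 divides 1, solutions exist.

Step 2: Apply extended Euclidean algorithm to find gcd.
We find integers such that 4*x0 + 3*y0 = 1

Step 3: Scale the particular solution.
Multiply by 1/1 = 1:
j = 1, k = -1

Step 4: Verify.
4*(1) + 3*(-1) = 1 = 1 ✓

j = 1, k = -1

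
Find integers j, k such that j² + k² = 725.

We need to find integers j, k > 0 such that j² + k² = 725.
Trying j = 7: k² = 725 - 7² = 725 - 49 = 676
k = 26
Check: 7² + 26² = 49 + 676 = 725 ✓

725 = 7² + 26²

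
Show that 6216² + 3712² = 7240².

Compute a² + b² = 6216² + 3712² = 38638656 + 13778944 = 52417600
Compute c² = 7240² = 52417600
Since 52417600 = 52417600, confirmed.

Yes, it is a Pythagorean triple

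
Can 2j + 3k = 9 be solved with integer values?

Step 1: Compute gcd(2, 3).
gcd(2, 3) = 1

Step 2: Check divisibility.
Does 1 divide 9? 9 = 1 x 9, so yes.

By the theorem on linear Diophantine equations, 2j + 3k = 9 has integer solutions if and only if gcd(2, 3) divides 9. Since 1 | 9, solutions exist.

Yes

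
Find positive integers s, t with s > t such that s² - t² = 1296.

Factor: s² - t² = (s+t)(s-t) = 1296.
We need two factors of 1296 with the same parity.
Use s+t = 648 and s-t = 2 (product 648·2 = 1296).
Adding: 2s = 650, so s = 325.
Subtracting: 2t = 646, so t = 323.
Check: 325² - 323² = 105625 - 104329 = 1296 ✓

s = 325, t = 323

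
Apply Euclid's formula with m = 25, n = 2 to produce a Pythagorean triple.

a = m² - n² = 25² - 2² = 625 - 4 = 621
b = 2mn = 2·25·2 = 100
c = m² + n² = 625 + 4 = 629
Verify: 621² + 100² = 385641 + 10000 = 395641 = 629² ✓

(621, 100, 629)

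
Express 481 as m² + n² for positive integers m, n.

We need to find integers m, n > 0 such that m² + n² = 481.
Trying m = 9: n² = 481 - 9² = 481 - 81 = 400
n = 20
Check: 9² + 20² = 81 + 400 = 481 ✓

481 = 9² + 20²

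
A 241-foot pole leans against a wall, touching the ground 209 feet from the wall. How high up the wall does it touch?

The ladder, wall, and ground form a right triangle with hypotenuse 241 and one leg 209.
By the Pythagorean theorem: h² = 241² - 209² = 58081 - 43681 = 14400
h = √14400 = 120 feet

120 feet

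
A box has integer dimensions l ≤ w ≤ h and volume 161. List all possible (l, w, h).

Iterate l from 1 to ⌊161^(1/3)⌋. For each l dividing 161, iterate w ≥ l with w dividing 161/l, and set h = 161/(l·w).
Triples found (2): (1×1×161), (1×7×23)

(1×1×161), (1×7×23)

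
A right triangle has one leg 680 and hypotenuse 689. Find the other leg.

a² = c² - b² = 474721 - 462400 = 12321
a = 111

111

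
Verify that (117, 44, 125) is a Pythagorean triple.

Compute a² + b² = 117² + 44² = 13689 + 1936 = 15625
Compute c² = 125² = 15625
Since 15625 = 15625, confirmed.

Yes, it is a Pythagorean triple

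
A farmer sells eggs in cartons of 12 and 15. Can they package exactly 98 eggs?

We need non-negative a, b with 12a + 15b = 98.
gcd(12, 15) = 3, and 3 does not divide 98.
No integer solutions exist.

No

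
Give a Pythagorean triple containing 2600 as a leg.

We need the other leg and hypotenuse such that 2600² + x² = c².
Take x = 1824, c = 3176: 2600² + 1824² = 6760000 + 3326976 = 10086976 = 3176² ✓
Triple: (2600, 1824, 3176)

(2600, 1824, 3176)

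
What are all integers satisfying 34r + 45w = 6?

Step 1: Compute gcd(34, 45) = 1.
Since 1 divides 6, solutions exist.

Step 2: Find a particular solution using extended Euclidean algorithm.
We get r₀ = 24, w₀ = -18.
Check: 34*24 + 45*-18 = 6 = 6 ✓

Step 3: Write the general solution.
r = 24 + (45/1)t = 24 + 45t
w = -18 - (34/1)t = -18 - 34t
for any integer t.

r = 24 + 45t, w = -18 - 34t for integer t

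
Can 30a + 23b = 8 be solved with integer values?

Step 1: Compute gcd(30, 23).
gcd(30, 23) = 1

Step 2: Check divisibility.
Does 1 divide 8? 8 = 1 x 8, so yes.

By the theorem on linear Diophantine equations, 30a + 23b = 8 has integer solutions if and only if gcd(30, 23) divides 8. Since 1 | 8, solutions exist.

Yes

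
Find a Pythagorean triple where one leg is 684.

We need the other leg and hypotenuse such that 684² + x² = c².
Take x = 37, c = 685: 684² + 37² = 467856 + 1369 = 469225 = 685² ✓
Triple: (37, 684, 685)

(37, 684, 685)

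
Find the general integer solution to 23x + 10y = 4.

Step 1: Compute gcd(23, 10) = 1.
Since 1 divides 4, solutions exist.

Step 2: Find a particular solution using extended Euclidean algorithm.
We get x₀ = -12, y₀ = 28.
Check: 23*-12 + 10*28 = 4 = 4 ✓

Step 3: Write the general solution.
x = -12 + (10/1)t = -12 + 10t
y = 28 - (23/1)t = 28 - 23t
for any integer t.

x = -12 + 10t, y = 28 - 23t for integer t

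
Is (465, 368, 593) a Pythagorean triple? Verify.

Compute a² + b² = 465² + 368² = 216225 + 135424 = 351649
Compute c² = 593² = 351649
Since 351649 = 351649, confirmed.

Yes, it is a Pythagorean triple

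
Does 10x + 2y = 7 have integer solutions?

Step 1: Compute gcd(10, 2).
gcd(10, 2) = 2

Step 2: Check divisibility.
Does 2 divide 7? 7 = 2 x 3 + 1, so no.

By the theorem on linear Diophantine equations, 10x + 2y = 7 has integer solutions if and only if gcd(10, 2) divides 7. Since 2 does not divide 7, no solutions exist.

No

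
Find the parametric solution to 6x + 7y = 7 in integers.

Step 1: Compute gcd(6, 7) = 1.
Since 1 divides 7, solutions exist.

Step 2: Find a particular solution using extended Euclidean algorithm.
We get x₀ = -7, y₀ = 7.
Check: 6*-7 + 7*7 = 7 = 7 ✓

Step 3: Write the general solution.
x = -7 + (7/1)t = -7 + 7t
y = 7 - (6/1)t = 7 - 6t
for any integer t.

x = -7 + 7t, y = 7 - 6t for integer t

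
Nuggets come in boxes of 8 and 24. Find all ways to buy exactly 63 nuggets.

We need non-negative integers (x, y) with 8x + 24y = 63.
For each x in 0..7, check if 63 - 8x is a non-negative multiple of 24.
No x yields an integer y ≥ 0.

No solution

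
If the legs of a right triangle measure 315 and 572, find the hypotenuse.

c² = a² + b² = 315² + 572² = 99225 + 327184 = 426409
c = 653

653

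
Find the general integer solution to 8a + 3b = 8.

Step 1: Compute gcd(8, 3) = 1.
Since 1 divides 8, solutions exist.

Step 2: Find a particular solution using extended Euclidean algorithm.
We get a₀ = -8, b₀ = 24.
Check: 8*-8 + 3*24 = 8 = 8 ✓

Step 3: Write the general solution.
a = -8 + (3/1)t = -8 + 3t
b = 24 - (8/1)t = 24 - 8t
for any integer t.

a = -8 + 3t, b = 24 - 8t for integer t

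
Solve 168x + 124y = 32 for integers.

Step 1: Check solvability.
gcd(168, 124) = 4
Since 4 divides 32, solutions exist.

Step 2: Apply extended Euclidean algorithm to find gcd.
We find integers such that 168*x0 + 124*y0 = 4

Step 3: Scale the particular solution.
Multiply by 32/4 = 8:
x = -112, y = 152

Step 4: Verify.
168*(-112) + 124*(152) = 32 = 32 ✓

x = -112, y = 152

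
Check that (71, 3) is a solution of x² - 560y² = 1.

Compute x² = 71² = 5041
Compute 560y² = 560·3² = 560·9 = 5040
x² - 560y² = 5041 - 5040 = 1
Since this equals 1, (71, 3) is a solution.

Yes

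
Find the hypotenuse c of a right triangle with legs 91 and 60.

c² = a² + b² = 91² + 60² = 8281 + 3600 = 11881
c = 109

109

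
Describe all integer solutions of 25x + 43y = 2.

Step 1: Compute gcd(25, 43) = 1.
Since 1 divides 2, solutions exist.

Step 2: Find a particular solution using extended Euclidean algorithm.
We get x₀ = -24, y₀ = 14.
Check: 25*-24 + 43*14 = 2 = 2 ✓

Step 3: Write the general solution.
x = -24 + (43/1)t = -24 + 43t
y = 14 - (25/1)t = 14 - 25t
for any integer t.

x = -24 + 43t, y = 14 - 25t for integer t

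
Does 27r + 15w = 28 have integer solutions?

Step 1: Compute gcd(27, 15).
gcd(27, 15) = 3

Step 2: Check divisibility.
Does 3 divide 28? 28 = 3 x 9 + 1, so no.

By the theorem on linear Diophantine equations, 27r + 15w = 28 has integer solutions if and only if gcd(27, 15) divides 28. Since 3 does not divide 28, no solutions exist.

No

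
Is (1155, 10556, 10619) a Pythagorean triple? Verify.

Compute a² + b² = 1155² + 10556² = 1334025 + 111429136 = 112763161
Compute c² = 10619² = 112763161
Since 112763161 = 112763161, confirmed.

Yes, it is a Pythagorean triple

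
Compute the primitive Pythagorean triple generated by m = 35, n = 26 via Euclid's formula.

a = m² - n² = 1225 - 676 = 549
b = 2mn = 2·35·26 = 1820
c = m² + n² = 1225 + 676 = 1901
Verify: 549² + 1820² = 301401 + 3312400 = 3613801 = 1901² ✓

(549, 1820, 1901)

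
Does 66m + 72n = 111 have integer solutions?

Step 1: Compute gcd(66, 72).
gcd(66, 72) = 6

Step 2: Check divisibility.
Does 6 divide 111? 111 = 6 x 18 + 3, so no.

By the theorem on linear Diophantine equations, 66m + 72n = 111 has integer solutions if and only if gcd(66, 72) divides 111. Since 6 does not divide 111, no solutions exist.

No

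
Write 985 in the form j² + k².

We need to find integers j, k > 0 such that j² + k² = 985.
Trying j = 12: k² = 985 - 12² = 985 - 144 = 841
k = 29
Check: 12² + 29² = 144 + 841 = 985 ✓

985 = 12² + 29²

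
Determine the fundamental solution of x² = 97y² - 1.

We need x² = 97y² - 1. Try successive y:
y = 1: x² = 97·1² - 1 = 96, not a perfect square
y = 2: x² = 97·2² - 1 = 387, not a perfect square
y = 3: x² = 97·3² - 1 = 872, not a perfect square
...
y = 569: x² = 97·569² - 1 = 31404816 = 5604² ✓
Check: 5604² - 97·569² = 31404816 - 31404817 = -1 ✓

x = 5604, y = 569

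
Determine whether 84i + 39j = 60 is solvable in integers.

Step 1: Compute gcd(84, 39).
gcd(84, 39) = 3

Step 2: Check divisibility.
Does 3 divide 60? 60 = 3 x 20, so yes.

By the theorem on linear Diophantine equations, 84i + 39j = 60 has integer solutions if and only if gcd(84, 39) divides 60. Since 3 | 60, solutions exist.

Yes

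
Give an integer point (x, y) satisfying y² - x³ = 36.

Try small integer x values and check whether x³ + 36 is a perfect square.
x = 0: x³ + 36 = 0³ + 36 = 0 + 36 = 36
Is 36 a perfect square? 6² = 36 ✓
So (x, y) = (0, -6) is a solution.

x = 0, y = -6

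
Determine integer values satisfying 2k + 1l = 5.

Step 1: Check solvability.
gcd(2, 1) = 1
Since 1 divides 5, solutions exist.

Step 2: Apply extended Euclidean algorithm to find gcd.
We find integers such that 2*x0 + 1*y0 = 1

Step 3: Scale the particular solution.
Multiply by 5/1 = 5:
k = 0, l = 5

Step 4: Verify.
2*(0) + 1*(5) = 5 = 5 ✓

k = 0, l = 5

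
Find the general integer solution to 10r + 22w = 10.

Step 1: Compute gcd(10, 22) = 2.
Since 2 divides 10, solutions exist.

Step 2: Find a particular solution using extended Euclidean algorithm.
We get r₀ = -10, w₀ = 5.
Check: 10*-10 + 22*5 = 10 = 10 ✓

Step 3: Write the general solution.
r = -10 + (22/2)t = -10 + 11t
w = 5 - (10/2)t = 5 - 5t
for any integer t.

r = -10 + 11t, w = 5 - 5t for integer t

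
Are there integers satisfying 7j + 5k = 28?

Step 1: Compute gcd(7, 5).
gcd(7, 5) = 1

Step 2: Check divisibility.
Does 1 divide 28? 28 = 1 x 28, so yes.

By the theorem on linear Diophantine equations, 7j + 5k = 28 has integer solutions if and only if gcd(7, 5) divides 28. Since 1 | 28, solutions exist.

Yes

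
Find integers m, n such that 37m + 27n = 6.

Step 1: Check solvability.
gcd(37, 27) = 1
Since 1 divides 6, solutions exist.

Step 2: Apply extended Euclidean algorithm to find gcd.
We find integers such that 37*x0 + 27*y0 = 1

Step 3: Scale the particular solution.
Multiply by 6/1 = 6:
m = -48, n = 66

Step 4: Verify.
37*(-48) + 27*(66) = 6 = 6 ✓

m = -48, n = 66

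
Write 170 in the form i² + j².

We need to find integers i, j > 0 such that i² + j² = 170.
Trying i = 1: j² = 170 - 1² = 170 - 1 = 169
j = 13
Check: 1² + 13² = 1 + 169 = 170 ✓

170 = 1² + 13²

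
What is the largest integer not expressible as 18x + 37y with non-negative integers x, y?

For two coprime denominations a and b, the Frobenius number (largest value not representable as a non-negative combination) is ab - a - b.
Here gcd(18, 37) = 1, so they are coprime.
F(18, 37) = 18·37 - 18 - 37 = 666 - 55 = 611

611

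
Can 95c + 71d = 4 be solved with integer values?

Step 1: Compute gcd(95, 71).
gcd(95, 71) = 1

Step 2: Check divisibility.
Does 1 divide 4? 4 = 1 x 4, so yes.

By the theorem on linear Diophantine equations, 95c + 71d = 4 has integer solutions if and only if gcd(95, 71) divides 4. Since 1 | 4, solutions exist.

Yes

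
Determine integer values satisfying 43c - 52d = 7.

Step 1: Check solvability.
gcd(43, 52) = 1
Since 1 divides 7, solutions exist.

Step 2: Apply extended Euclidean algorithm to find gcd.
We find integers such that 43*x0 + 52*y0 = 1

Step 3: Scale the particular solution.
Multiply by 7/1 = 7:
c = 161, d = 133

Step 4: Verify.
43*(161) - 52*(133) = 7 = 7 ✓

c = 161, d = 133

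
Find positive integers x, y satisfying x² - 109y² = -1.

We need x² = 109y² - 1. Try successive y:
y = 1: x² = 109·1² - 1 = 108, not a perfect square
y = 2: x² = 109·2² - 1 = 435, not a perfect square
y = 3: x² = 109·3² - 1 = 980, not a perfect square
...
y = 851525: x² = 109·851525² - 1 = 79035335993124 = 8890182² ✓
Check: 8890182² - 109·851525² = 79035335993124 - 79035335993125 = -1 ✓

x = 8890182, y = 851525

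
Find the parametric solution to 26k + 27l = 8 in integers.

Step 1: Compute gcd(26, 27) = 1.
Since 1 divides 8, solutions exist.

Step 2: Find a particular solution using extended Euclidean algorithm.
We get k₀ = -8, l₀ = 8.
Check: 26*-8 + 27*8 = 8 = 8 ✓

Step 3: Write the general solution.
k = -8 + (27/1)t = -8 + 27t
l = 8 - (26/1)t = 8 - 26t
for any integer t.

k = -8 + 27t, l = 8 - 26t for integer t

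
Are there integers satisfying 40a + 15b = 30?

Step 1: Compute gcd(40, 15).
gcd(40, 15) = 5

Step 2: Check divisibility.
Does 5 divide 30? 30 = 5 x 6, so yes.

By the theorem on linear Diophantine equations, 40a + 15b = 30 has integer solutions if and only if gcd(40, 15) divides 30. Since 5 | 30, solutions exist.

Yes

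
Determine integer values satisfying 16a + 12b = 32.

Step 1: Check solvability.
gcd(16, 12) = 4
Since 4 divides 32, solutions exist.

Step 2: Apply extended Euclidean algorithm to find gcd.
We find integers such that 16*x0 + 12*y0 = 4

Step 3: Scale the particular solution.
Multiply by 32/4 = 8:
a = 8, b = -8

Step 4: Verify.
16*(8) + 12*(-8) = 32 = 32 ✓

a = 8, b = -8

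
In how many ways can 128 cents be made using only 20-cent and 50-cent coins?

We need non-negative integers (x, y) with 20x + 50y = 128.
For each x from 0 to 6, check if (128 - 20x) is a non-negative multiple of 50.
Solutions (x, y): none
Count: 0

0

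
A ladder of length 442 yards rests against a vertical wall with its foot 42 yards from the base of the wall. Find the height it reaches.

The ladder, wall, and ground form a right triangle with hypotenuse 442 and one leg 42.
By the Pythagorean theorem: h² = 442² - 42² = 195364 - 1764 = 193600
h = √193600 = 440 yards

440 yards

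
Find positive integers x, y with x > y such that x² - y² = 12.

Factor: x² - y² = (x+y)(x-y) = 12.
We need two factors of 12 with the same parity.
Use x+y = 6 and x-y = 2 (product 6·2 = 12).
Adding: 2x = 8, so x = 4.
Subtracting: 2y = 4, so y = 2.
Check: 4² - 2² = 16 - 4 = 12 ✓

x = 4, y = 2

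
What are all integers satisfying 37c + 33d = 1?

Step 1: Compute gcd(37, 33) = 1.
Since 1 divides 1, solutions exist.

Step 2: Find a particular solution using extended Euclidean algorithm.
We get c₀ = -8, d₀ = 9.
Check: 37*-8 + 33*9 = 1 = 1 ✓

Step 3: Write the general solution.
c = -8 + (33/1)t = -8 + 33t
d = 9 - (37/1)t = 9 - 37t
for any integer t.

c = -8 + 33t, d = 9 - 37t for integer t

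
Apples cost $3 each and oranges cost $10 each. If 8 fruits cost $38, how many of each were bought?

Let a = apples, o = oranges.
a + o = 8
3a + 10o = 38
Substitute o = 8 - a:
3a + 10(8 - a) = 38
(3 - 10)a = 38 - 80
-7a = -42
a = 6, o = 8 - 6 = 2

Apples: 6, Oranges: 2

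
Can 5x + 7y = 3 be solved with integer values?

Step 1: Compute gcd(5, 7).
gcd(5, 7) = 1

Step 2: Check divisibility.
Does 1 divide 3? 3 = 1 x 3, so yes.

By the theorem on linear Diophantine equations, 5x + 7y = 3 has integer solutions if and only if gcd(5, 7) divides 3. Since 1 | 3, solutions exist.

Yes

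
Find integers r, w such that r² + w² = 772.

We need to find integers r, w > 0 such that r² + w² = 772.
Trying r = 14: w² = 772 - 14² = 772 - 196 = 576
w = 24
Check: 14² + 24² = 196 + 576 = 772 ✓

772 = 14² + 24²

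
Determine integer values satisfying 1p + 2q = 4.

Step 1: Check solvability.
gcd(1, 2) = 1
Since 1 divides 4, solutions exist.

Step 2: Apply extended Euclidean algorithm to find gcd.
We find integers such that 1*x0 + 2*y0 = 1

Step 3: Scale the particular solution.
Multiply by 4/1 = 4:
p = 4, q = 0

Step 4: Verify.
1*(4) + 2*(0) = 4 = 4 ✓

p = 4, q = 0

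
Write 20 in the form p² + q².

We need to find integers p, q > 0 such that p² + q² = 20.
Trying p = 2: q² = 20 - 2² = 20 - 4 = 16
q = 4
Check: 2² + 4² = 4 + 16 = 20 ✓

20 = 2² + 4²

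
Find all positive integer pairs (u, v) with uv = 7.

The positive divisors of 7 are: 1, 7.
Each divisor d gives the pair (d, 7/d):
(1, 7), (7, 1)

(1, 7), (7, 1)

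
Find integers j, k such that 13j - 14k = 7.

Step 1: Check solvability.
gcd(13, 14) = 1
Since 1 divides 7, solutions exist.

Step 2: Apply extended Euclidean algorithm to find gcd.
We find integers such that 13*x0 + 14*y0 = 1

Step 3: Scale the particular solution.
Multiply by 7/1 = 7:
j = -7, k = -7

Step 4: Verify.
13*(-7) - 14*(-7) = 7 = 7 ✓

j = -7, k = -7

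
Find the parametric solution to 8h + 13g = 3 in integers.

Step 1: Compute gcd(8, 13) = 1.
Since 1 divides 3, solutions exist.

Step 2: Find a particular solution using extended Euclidean algorithm.
We get h₀ = 15, g₀ = -9.
Check: 8*15 + 13*-9 = 3 = 3 ✓

Step 3: Write the general solution.
h = 15 + (13/1)t = 15 + 13t
g = -9 - (8/1)t = -9 - 8t
for any integer t.

h = 15 + 13t, g = -9 - 8t for integer t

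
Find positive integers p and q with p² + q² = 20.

We need to find integers p, q > 0 such that p² + q² = 20.
Trying p = 2: q² = 20 - 2² = 20 - 4 = 16
q = 4
Check: 2² + 4² = 4 + 16 = 20 ✓

20 = 2² + 4²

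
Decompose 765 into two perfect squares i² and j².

We need to find integers i, j > 0 such that i² + j² = 765.
Trying i = 6: j² = 765 - 6² = 765 - 36 = 729
j = 27
Check: 6² + 27² = 36 + 729 = 765 ✓

765 = 6² + 27²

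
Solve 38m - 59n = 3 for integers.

Step 1: Check solvability.
gcd(38, 59) = 1
Since 1 divides 3, solutions exist.

Step 2: Apply extended Euclidean algorithm to find gcd.
We find integers such that 38*x0 + 59*y0 = 1

Step 3: Scale the particular solution.
Multiply by 3/1 = 3:
m = 42, n = 27

Step 4: Verify.
38*(42) - 59*(27) = 3 = 3 ✓

m = 42, n = 27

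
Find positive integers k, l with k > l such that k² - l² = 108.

Factor: k² - l² = (k+l)(k-l) = 108.
We need two factors of 108 with the same parity.
Use k+l = 54 and k-l = 2 (product 54·2 = 108).
Adding: 2k = 56, so k = 28.
Subtracting: 2l = 52, so l = 26.
Check: 28² - 26² = 784 - 676 = 108 ✓

k = 28, l = 26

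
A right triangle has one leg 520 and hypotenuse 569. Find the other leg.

a² = c² - b² = 323761 - 270400 = 53361
a = 231

231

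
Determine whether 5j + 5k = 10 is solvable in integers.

Step 1: Compute gcd(5, 5).
gcd(5, 5) = 5

Step 2: Check divisibility.
Does 5 divide 10? 10 = 5 x 2, so yes.

By the theorem on linear Diophantine equations, 5j + 5k = 10 has integer solutions if and only if gcd(5, 5) divides 10. Since 5 | 10, solutions exist.

Yes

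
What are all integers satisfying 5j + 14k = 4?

Step 1: Compute gcd(5, 14) = 1.
Since 1 divides 4, solutions exist.

Step 2: Find a particular solution using extended Euclidean algorithm.
We get j₀ = 12, k₀ = -4.
Check: 5*12 + 14*-4 = 4 = 4 ✓

Step 3: Write the general solution.
j = 12 + (14/1)t = 12 + 14t
k = -4 - (5/1)t = -4 - 5t
for any integer t.

j = 12 + 14t, k = -4 - 5t for integer t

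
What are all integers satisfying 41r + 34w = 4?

Step 1: Compute gcd(41, 34) = 1.
Since 1 divides 4, solutions exist.

Step 2: Find a particular solution using extended Euclidean algorithm.
We get r₀ = 20, w₀ = -24.
Check: 41*20 + 34*-24 = 4 = 4 ✓

Step 3: Write the general solution.
r = 20 + (34/1)t = 20 + 34t
w = -24 - (41/1)t = -24 - 41t
for any integer t.

r = 20 + 34t, w = -24 - 41t for integer t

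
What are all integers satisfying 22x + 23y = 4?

Step 1: Compute gcd(22, 23) = 1.
Since 1 divides 4, solutions exist.

Step 2: Find a particular solution using extended Euclidean algorithm.
We get x₀ = -4, y₀ = 4.
Check: 22*-4 + 23*4 = 4 = 4 ✓

Step 3: Write the general solution.
x = -4 + (23/1)t = -4 + 23t
y = 4 - (22/1)t = 4 - 22t
for any integer t.

x = -4 + 23t, y = 4 - 22t for integer t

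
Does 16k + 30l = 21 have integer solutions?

Step 1: Compute gcd(16, 30).
gcd(16, 30) = 2

Step 2: Check divisibility.
Does 2 divide 21? 21 = 2 x 10 + 1, so no.

By the theorem on linear Diophantine equations, 16k + 30l = 21 has integer solutions if and only if gcd(16, 30) divides 21. Since 2 does not divide 21, no solutions exist.

No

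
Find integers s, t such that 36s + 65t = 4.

Step 1: Check solvability.
gcd(36, 65) = 1
Since 1 divides 4, solutions exist.

Step 2: Apply extended Euclidean algorithm to find gcd.
We find integers such that 36*x0 + 65*y0 = 1

Step 3: Scale the particular solution.
Multiply by 4/1 = 4:
s = -36, t = 20

Step 4: Verify.
36*(-36) + 65*(20) = 4 = 4 ✓

s = -36, t = 20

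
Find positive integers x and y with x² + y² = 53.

We need to find integers x, y > 0 such that x² + y² = 53.
Trying x = 2: y² = 53 - 2² = 53 - 4 = 49
y = 7
Check: 2² + 7² = 4 + 49 = 53 ✓

53 = 2² + 7²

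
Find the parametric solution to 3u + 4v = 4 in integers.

Step 1: Compute gcd(3, 4) = 1.
Since 1 divides 4, solutions exist.

Step 2: Find a particular solution using extended Euclidean algorithm.
We get u₀ = -4, v₀ = 4.
Check: 3*-4 + 4*4 = 4 = 4 ✓

Step 3: Write the general solution.
u = -4 + (4/1)t = -4 + 4t
v = 4 - (3/1)t = 4 - 3t
for any integer t.

u = -4 + 4t, v = 4 - 3t for integer t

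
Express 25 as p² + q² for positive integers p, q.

We need to find integers p, q > 0 such that p² + q² = 25.
Trying p = 3: q² = 25 - 3² = 25 - 9 = 16
q = 4
Check: 3² + 4² = 9 + 16 = 25 ✓

25 = 3² + 4²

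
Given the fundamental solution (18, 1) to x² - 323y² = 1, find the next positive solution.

Solutions to x² - Dy² = 1 are generated by powers of (x₀ + y₀√D).
The next solution satisfies x₁ + y₁√323 = (x₀ + y₀√323)², giving:
x₁ = x₀² + 323y₀² = 18² + 323·1² = 324 + 323 = 647
y₁ = 2x₀y₀ = 2·18·1 = 36

Verify: 647² - 323·36² = 418609 - 418608 = 1 ✓

x = 647, y = 36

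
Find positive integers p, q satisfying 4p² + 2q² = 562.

Try small values of p and check whether (562 - 4p²)/2 is a perfect square.
p = 10: 4·10² = 400, so 2q² = 562 - 400 = 162, giving q² = 81, q = 9.
Check: 4·10² + 2·9² = 400 + 162 = 562 ✓

p = 10, q = 9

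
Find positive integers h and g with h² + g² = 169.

We need to find integers h, g > 0 such that h² + g² = 169.
Trying h = 5: g² = 169 - 5² = 169 - 25 = 144
g = 12
Check: 5² + 12² = 25 + 144 = 169 ✓

169 = 5² + 12²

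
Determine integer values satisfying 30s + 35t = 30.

Step 1: Check solvability.
gcd(30, 35) = 5
Since 5 divides 30, solutions exist.

Step 2: Apply extended Euclidean algorithm to find gcd.
We find integers such that 30*x0 + 35*y0 = 5

Step 3: Scale the particular solution.
Multiply by 30/5 = 6:
s = -6, t = 6

Step 4: Verify.
30*(-6) + 35*(6) = 30 = 30 ✓

s = -6, t = 6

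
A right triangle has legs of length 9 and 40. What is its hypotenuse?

c² = a² + b² = 9² + 40² = 81 + 1600 = 1681
c = 41

41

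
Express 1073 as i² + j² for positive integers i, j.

We need to find integers i, j > 0 such that i² + j² = 1073.
Trying i = 7: j² = 1073 - 7² = 1073 - 49 = 1024
j = 32
Check: 7² + 32² = 49 + 1024 = 1073 ✓

1073 = 7² + 32²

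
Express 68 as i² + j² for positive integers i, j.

We need to find integers i, j > 0 such that i² + j² = 68.
Trying i = 2: j² = 68 - 2² = 68 - 4 = 64
j = 8
Check: 2² + 8² = 4 + 64 = 68 ✓

68 = 2² + 8²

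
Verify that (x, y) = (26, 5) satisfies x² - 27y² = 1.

Compute x² = 26² = 676
Compute 27y² = 27·5² = 27·25 = 675
x² - 27y² = 676 - 675 = 1
Since this equals 1, (26, 5) is a solution.

Yes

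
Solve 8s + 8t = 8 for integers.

Step 1: Check solvability.
gcd(8, 8) = 8
Since 8 divides 8, solutions exist.

Step 2: Apply extended Euclidean algorithm to find gcd.
We find integers such that 8*x0 + 8*y0 = 8

Step 3: Scale the particular solution.
Multiply by 8/8 = 1:
s = 0, t = 1

Step 4: Verify.
8*(0) + 8*(1) = 8 = 8 ✓

s = 0, t = 1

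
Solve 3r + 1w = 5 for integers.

Step 1: Check solvability.
gcd(3, 1) = 1
Since 1 divides 5, solutions exist.

Step 2: Apply extended Euclidean algorithm to find gcd.
We find integers such that 3*x0 + 1*y0 = 1

Step 3: Scale the particular solution.
Multiply by 5/1 = 5:
r = 0, w = 5

Step 4: Verify.
3*(0) + 1*(5) = 5 = 5 ✓

r = 0, w = 5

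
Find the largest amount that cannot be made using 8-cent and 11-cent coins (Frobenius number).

For two coprime denominations a and b, the Frobenius number (largest value not representable as a non-negative combination) is ab - a - b.
Here gcd(8, 11) = 1, so they are coprime.
F(8, 11) = 8·11 - 8 - 11 = 88 - 19 = 69

69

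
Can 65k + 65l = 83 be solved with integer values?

Step 1: Compute gcd(65, 65).
gcd(65, 65) = 65

Step 2: Check divisibility.
Does 65 divide 83? 83 = 65 x 1 + 18, so no.

By the theorem on linear Diophantine equations, 65k + 65l = 83 has integer solutions if and only if gcd(65, 65) divides 83. Since 65 does not divide 83, no solutions exist.

No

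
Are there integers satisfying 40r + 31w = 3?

Step 1: Compute gcd(40, 31).
gcd(40, 31) = 1

Step 2: Check divisibility.
Does 1 divide 3? 3 = 1 x 3, so yes.

By the theorem on linear Diophantine equations, 40r + 31w = 3 has integer solutions if and only if gcd(40, 31) divides 3. Since 1 | 3, solutions exist.

Yes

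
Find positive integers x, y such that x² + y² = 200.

Search for x with 200 - x² a perfect square.
x = 2: 200 - 2² = 200 - 4 = 196 = 14² ✓
So x = 2, y = 14.

x = 2, y = 14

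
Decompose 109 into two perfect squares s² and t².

We need to find integers s, t > 0 such that s² + t² = 109.
Trying s = 3: t² = 109 - 3² = 109 - 9 = 100
t = 10
Check: 3² + 10² = 9 + 100 = 109 ✓

109 = 3² + 10²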